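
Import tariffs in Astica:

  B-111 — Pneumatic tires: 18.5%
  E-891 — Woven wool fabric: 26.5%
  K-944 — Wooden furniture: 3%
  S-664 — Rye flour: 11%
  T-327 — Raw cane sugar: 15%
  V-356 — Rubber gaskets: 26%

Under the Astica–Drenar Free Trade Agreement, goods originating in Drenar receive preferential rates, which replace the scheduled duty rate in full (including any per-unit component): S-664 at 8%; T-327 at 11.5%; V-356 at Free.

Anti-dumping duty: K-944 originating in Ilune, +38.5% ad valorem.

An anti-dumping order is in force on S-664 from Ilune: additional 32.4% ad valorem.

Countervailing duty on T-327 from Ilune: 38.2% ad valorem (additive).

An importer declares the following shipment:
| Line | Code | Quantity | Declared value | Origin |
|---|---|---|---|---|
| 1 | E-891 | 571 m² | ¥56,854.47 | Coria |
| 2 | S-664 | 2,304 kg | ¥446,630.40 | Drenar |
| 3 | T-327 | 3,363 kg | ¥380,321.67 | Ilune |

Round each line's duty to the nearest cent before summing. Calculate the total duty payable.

¥253,127.99

Line 1 (E-891, Coria, 571 m², ¥56,854.47):
Base rate for E-891 is 26.5%.
Duty = ¥56,854.47 × 26.5% = ¥15,066.43.
Line 2 (S-664, Drenar, 2,304 kg, ¥446,630.40):
Base rate for S-664 is 11%.
Origin Drenar qualifies under the Astica–Drenar agreement and S-664 is covered: preferential rate 8% applies instead.
The additional-duty order on S-664 targets Ilune, not Drenar; it does not apply.
Duty = ¥446,630.40 × 8% = ¥35,730.43.
Line 3 (T-327, Ilune, 3,363 kg, ¥380,321.67):
Base rate for T-327 is 15%.
T-327 has an FTA preferential rate, but origin Ilune is not Drenar; base rate stands.
Additional duty on T-327 from Ilune: +38.2%. Applied ad valorem rate: 15% + 38.2% = 53.2%.
Duty = ¥380,321.67 × 53.2% = ¥202,331.13.
Total = ¥15,066.43 + ¥35,730.43 + ¥202,331.13 = ¥253,127.99.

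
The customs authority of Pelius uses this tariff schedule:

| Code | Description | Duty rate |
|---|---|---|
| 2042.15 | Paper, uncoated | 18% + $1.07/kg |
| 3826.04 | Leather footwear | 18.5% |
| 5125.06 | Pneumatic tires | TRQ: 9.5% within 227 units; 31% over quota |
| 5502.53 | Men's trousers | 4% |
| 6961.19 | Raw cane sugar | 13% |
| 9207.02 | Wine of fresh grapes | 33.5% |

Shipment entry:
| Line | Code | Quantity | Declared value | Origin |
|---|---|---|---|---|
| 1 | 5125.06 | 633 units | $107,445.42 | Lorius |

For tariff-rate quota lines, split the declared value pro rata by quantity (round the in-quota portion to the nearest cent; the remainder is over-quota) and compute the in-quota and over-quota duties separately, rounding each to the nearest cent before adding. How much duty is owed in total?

$25,023.92

Line 1 (5125.06, Lorius, 633 units, $107,445.42):
Code 5125.06 is under a tariff-rate quota (threshold 227 units). In-quota: 227 units at 9.5%; over-quota: 406 units at 31%.
Pro-rata value split: in-quota = $107,445.42 × 227/633 = $38,530.98; over-quota = $107,445.42 − $38,530.98 = $68,914.44.
In-quota duty = $38,530.98 × 9.5% = $3,660.44. Over-quota duty = $68,914.44 × 31% = $21,363.48.
Line duty = $3,660.44 + $21,363.48 = $25,023.92.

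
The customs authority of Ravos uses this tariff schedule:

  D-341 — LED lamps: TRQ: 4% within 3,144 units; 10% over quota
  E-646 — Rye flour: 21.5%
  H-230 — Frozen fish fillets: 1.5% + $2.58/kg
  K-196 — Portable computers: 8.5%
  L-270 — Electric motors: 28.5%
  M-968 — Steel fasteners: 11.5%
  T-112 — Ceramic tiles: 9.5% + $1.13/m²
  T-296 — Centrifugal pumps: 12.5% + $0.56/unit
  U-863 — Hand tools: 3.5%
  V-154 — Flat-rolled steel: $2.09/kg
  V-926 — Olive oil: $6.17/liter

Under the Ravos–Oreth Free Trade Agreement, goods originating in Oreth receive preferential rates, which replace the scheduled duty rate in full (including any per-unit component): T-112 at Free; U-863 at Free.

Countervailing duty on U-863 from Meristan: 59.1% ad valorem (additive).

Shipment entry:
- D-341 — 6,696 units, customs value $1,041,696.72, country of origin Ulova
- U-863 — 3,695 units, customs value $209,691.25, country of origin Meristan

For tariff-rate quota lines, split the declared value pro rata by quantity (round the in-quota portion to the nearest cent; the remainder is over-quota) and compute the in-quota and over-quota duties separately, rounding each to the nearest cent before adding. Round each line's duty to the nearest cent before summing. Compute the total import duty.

Line 1 (D-341, Ulova, 6,696 units, $1,041,696.72):
Code D-341 is under a tariff-rate quota (threshold 3,144 units). In-quota: 3,144 units at 4%; over-quota: 3,552 units at 10%.
Pro-rata value split: in-quota = $1,041,696.72 × 3,144/6,696 = $489,112.08; over-quota = $1,041,696.72 − $489,112.08 = $552,584.64.
In-quota duty = $489,112.08 × 4% = $19,564.48. Over-quota duty = $552,584.64 × 10% = $55,258.46.
Line duty = $19,564.48 + $55,258.46 = $74,822.94.
Line 2 (U-863, Meristan, 3,695 units, $209,691.25):
Base rate for U-863 is 3.5%.
U-863 has an FTA preferential rate, but origin Meristan is not Oreth; base rate stands.
Additional duty on U-863 from Meristan: +59.1%. Applied ad valorem rate: 3.5% + 59.1% = 62.6%.
Duty = $209,691.25 × 62.6% = $131,266.72.
Total = $74,822.94 + $131,266.72 = $206,089.66.

$206,089.66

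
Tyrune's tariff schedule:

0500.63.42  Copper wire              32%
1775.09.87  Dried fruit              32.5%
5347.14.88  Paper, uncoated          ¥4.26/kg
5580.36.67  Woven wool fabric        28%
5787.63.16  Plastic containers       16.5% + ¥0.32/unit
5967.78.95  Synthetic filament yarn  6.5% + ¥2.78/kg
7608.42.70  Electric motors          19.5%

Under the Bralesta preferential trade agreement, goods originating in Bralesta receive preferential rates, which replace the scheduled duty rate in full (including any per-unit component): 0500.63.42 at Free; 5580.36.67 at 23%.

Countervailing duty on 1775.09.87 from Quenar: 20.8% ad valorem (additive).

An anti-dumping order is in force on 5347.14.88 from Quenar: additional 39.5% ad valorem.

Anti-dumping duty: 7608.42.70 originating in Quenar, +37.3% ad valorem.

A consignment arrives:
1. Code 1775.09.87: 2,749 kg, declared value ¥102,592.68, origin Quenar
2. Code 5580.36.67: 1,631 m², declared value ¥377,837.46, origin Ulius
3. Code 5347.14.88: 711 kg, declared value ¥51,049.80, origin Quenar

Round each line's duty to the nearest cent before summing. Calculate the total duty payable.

Line 1 (1775.09.87, Quenar, 2,749 kg, ¥102,592.68):
Base rate for 1775.09.87 is 32.5%.
Additional duty on 1775.09.87 from Quenar: +20.8%. Applied ad valorem rate: 32.5% + 20.8% = 53.3%.
Duty = ¥102,592.68 × 53.3% = ¥54,681.90.
Line 2 (5580.36.67, Ulius, 1,631 m², ¥377,837.46):
Base rate for 5580.36.67 is 28%.
5580.36.67 has an FTA preferential rate, but origin Ulius is not Bralesta; base rate stands.
Duty = ¥377,837.46 × 28% = ¥105,794.49.
Line 3 (5347.14.88, Quenar, 711 kg, ¥51,049.80):
Base rate for 5347.14.88 is ¥4.26/kg.
Additional duty on 5347.14.88 from Quenar: +39.5% ad valorem. Applied ad valorem rate = 39.5%.
Duty = ¥51,049.80 × 39.5% + 711 × ¥4.26 = ¥23,193.53.
Total = ¥54,681.90 + ¥105,794.49 + ¥23,193.53 = ¥183,669.92.

¥183,669.92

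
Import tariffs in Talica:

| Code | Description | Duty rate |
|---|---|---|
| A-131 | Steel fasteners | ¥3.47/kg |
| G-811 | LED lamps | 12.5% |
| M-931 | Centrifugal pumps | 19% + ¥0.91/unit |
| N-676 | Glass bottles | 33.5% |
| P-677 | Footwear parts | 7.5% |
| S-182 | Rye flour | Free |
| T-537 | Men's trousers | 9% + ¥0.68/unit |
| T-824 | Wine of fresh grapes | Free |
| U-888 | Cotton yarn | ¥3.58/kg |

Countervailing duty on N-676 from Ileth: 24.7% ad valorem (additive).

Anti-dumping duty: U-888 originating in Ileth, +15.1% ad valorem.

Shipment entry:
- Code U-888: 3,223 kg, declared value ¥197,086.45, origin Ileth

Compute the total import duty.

Line 1 (U-888, Ileth, 3,223 kg, ¥197,086.45):
Base rate for U-888 is ¥3.58/kg.
Additional duty on U-888 from Ileth: +15.1% ad valorem. Applied ad valorem rate = 15.1%.
Duty = ¥197,086.45 × 15.1% + 3,223 × ¥3.58 = ¥41,298.39.

¥41,298.39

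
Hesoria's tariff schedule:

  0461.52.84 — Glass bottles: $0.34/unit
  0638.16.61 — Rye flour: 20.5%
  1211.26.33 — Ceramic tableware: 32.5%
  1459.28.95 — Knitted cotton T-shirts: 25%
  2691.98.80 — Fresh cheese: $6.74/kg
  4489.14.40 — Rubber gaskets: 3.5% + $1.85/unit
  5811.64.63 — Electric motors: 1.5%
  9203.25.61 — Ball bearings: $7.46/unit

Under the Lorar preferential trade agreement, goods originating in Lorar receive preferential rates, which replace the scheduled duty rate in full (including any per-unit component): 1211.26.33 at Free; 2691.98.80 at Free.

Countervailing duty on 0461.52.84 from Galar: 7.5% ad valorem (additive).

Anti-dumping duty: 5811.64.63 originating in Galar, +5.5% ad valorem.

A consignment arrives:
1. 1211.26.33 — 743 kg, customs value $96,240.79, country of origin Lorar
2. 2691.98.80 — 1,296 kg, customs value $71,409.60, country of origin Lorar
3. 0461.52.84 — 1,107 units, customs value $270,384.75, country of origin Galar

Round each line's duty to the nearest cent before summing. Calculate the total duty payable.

Line 1 (1211.26.33, Lorar, 743 kg, $96,240.79):
Base rate for 1211.26.33 is 32.5%.
Origin Lorar qualifies under the Hesoria–Lorar agreement and 1211.26.33 is covered: preferential rate Free applies instead.
Duty = $96,240.79 × 0% = $0.00.
Line 2 (2691.98.80, Lorar, 1,296 kg, $71,409.60):
Base rate for 2691.98.80 is $6.74/kg.
Origin Lorar qualifies under the Hesoria–Lorar agreement and 2691.98.80 is covered: preferential rate Free applies instead.
Duty = $71,409.60 × 0% = $0.00.
Line 3 (0461.52.84, Galar, 1,107 units, $270,384.75):
Base rate for 0461.52.84 is $0.34/unit.
Additional duty on 0461.52.84 from Galar: +7.5% ad valorem. Applied ad valorem rate = 7.5%.
Duty = $270,384.75 × 7.5% + 1,107 × $0.34 = $20,655.24.
Total = $0.00 + $0.00 + $20,655.24 = $20,655.24.

$20,655.24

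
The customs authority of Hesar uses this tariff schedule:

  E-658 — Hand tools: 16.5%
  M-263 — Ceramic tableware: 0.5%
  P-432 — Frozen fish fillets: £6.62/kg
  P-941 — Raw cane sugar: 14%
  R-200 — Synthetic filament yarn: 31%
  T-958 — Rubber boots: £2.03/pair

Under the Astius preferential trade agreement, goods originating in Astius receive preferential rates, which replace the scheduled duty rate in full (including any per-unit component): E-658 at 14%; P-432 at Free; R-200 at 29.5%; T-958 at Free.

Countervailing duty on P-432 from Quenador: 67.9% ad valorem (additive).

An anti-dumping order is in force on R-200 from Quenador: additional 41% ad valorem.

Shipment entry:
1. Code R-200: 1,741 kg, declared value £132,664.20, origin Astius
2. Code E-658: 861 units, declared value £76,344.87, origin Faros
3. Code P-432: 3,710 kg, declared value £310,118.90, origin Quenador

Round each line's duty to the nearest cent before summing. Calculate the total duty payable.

Line 1 (R-200, Astius, 1,741 kg, £132,664.20):
Base rate for R-200 is 31%.
Origin Astius qualifies under the Hesar–Astius agreement and R-200 is covered: preferential rate 29.5% applies instead.
The additional-duty order on R-200 targets Quenador, not Astius; it does not apply.
Duty = £132,664.20 × 29.5% = £39,135.94.
Line 2 (E-658, Faros, 861 units, £76,344.87):
Base rate for E-658 is 16.5%.
E-658 has an FTA preferential rate, but origin Faros is not Astius; base rate stands.
Duty = £76,344.87 × 16.5% = £12,596.90.
Line 3 (P-432, Quenador, 3,710 kg, £310,118.90):
Base rate for P-432 is £6.62/kg.
P-432 has an FTA preferential rate, but origin Quenador is not Astius; base rate stands.
Additional duty on P-432 from Quenador: +67.9% ad valorem. Applied ad valorem rate = 67.9%.
Duty = £310,118.90 × 67.9% + 3,710 × £6.62 = £235,130.93.
Total = £39,135.94 + £12,596.90 + £235,130.93 = £286,863.77.

£286,863.77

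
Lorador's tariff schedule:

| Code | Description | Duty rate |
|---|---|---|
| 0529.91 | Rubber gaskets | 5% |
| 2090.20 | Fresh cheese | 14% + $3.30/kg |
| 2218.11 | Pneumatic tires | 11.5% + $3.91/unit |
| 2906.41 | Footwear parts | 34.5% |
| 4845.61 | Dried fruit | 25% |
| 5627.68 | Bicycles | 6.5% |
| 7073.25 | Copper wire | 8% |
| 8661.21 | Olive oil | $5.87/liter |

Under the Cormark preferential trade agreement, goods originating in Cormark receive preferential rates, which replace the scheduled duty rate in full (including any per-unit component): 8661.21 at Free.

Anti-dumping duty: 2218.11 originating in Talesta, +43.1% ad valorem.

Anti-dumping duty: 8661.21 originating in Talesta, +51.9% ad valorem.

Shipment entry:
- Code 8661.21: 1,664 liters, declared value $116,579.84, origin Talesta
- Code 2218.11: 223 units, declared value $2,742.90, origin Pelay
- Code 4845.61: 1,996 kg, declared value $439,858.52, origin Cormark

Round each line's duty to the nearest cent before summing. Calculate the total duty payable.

Line 1 (8661.21, Talesta, 1,664 liters, $116,579.84):
Base rate for 8661.21 is $5.87/liter.
8661.21 has an FTA preferential rate, but origin Talesta is not Cormark; base rate stands.
Additional duty on 8661.21 from Talesta: +51.9% ad valorem. Applied ad valorem rate = 51.9%.
Duty = $116,579.84 × 51.9% + 1,664 × $5.87 = $70,272.62.
Line 2 (2218.11, Pelay, 223 units, $2,742.90):
Base rate for 2218.11 is 11.5% + $3.91/unit.
The additional-duty order on 2218.11 targets Talesta, not Pelay; it does not apply.
Duty = $2,742.90 × 11.5% + 223 × $3.91 = $1,187.36.
Line 3 (4845.61, Cormark, 1,996 kg, $439,858.52):
Base rate for 4845.61 is 25%.
Origin Cormark is the FTA partner but 4845.61 is not on the preference list; base rate stands.
Duty = $439,858.52 × 25% = $109,964.63.
Total = $70,272.62 + $1,187.36 + $109,964.63 = $181,424.61.

$181,424.61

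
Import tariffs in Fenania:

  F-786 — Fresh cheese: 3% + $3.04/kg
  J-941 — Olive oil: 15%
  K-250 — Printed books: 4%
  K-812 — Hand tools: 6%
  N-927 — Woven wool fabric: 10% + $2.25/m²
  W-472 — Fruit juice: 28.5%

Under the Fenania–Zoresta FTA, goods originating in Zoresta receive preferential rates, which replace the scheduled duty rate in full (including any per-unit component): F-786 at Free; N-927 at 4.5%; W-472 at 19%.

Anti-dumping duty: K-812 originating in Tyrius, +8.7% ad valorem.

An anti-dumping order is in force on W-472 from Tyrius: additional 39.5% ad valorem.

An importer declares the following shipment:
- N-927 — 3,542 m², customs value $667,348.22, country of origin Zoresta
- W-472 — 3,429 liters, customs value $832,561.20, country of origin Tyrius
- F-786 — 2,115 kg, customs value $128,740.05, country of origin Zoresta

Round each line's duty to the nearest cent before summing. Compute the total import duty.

Line 1 (N-927, Zoresta, 3,542 m², $667,348.22):
Base rate for N-927 is 10% + $2.25/m².
Origin Zoresta qualifies under the Fenania–Zoresta agreement and N-927 is covered: preferential rate 4.5% applies instead.
Duty = $667,348.22 × 4.5% = $30,030.67.
Line 2 (W-472, Tyrius, 3,429 liters, $832,561.20):
Base rate for W-472 is 28.5%.
W-472 has an FTA preferential rate, but origin Tyrius is not Zoresta; base rate stands.
Additional duty on W-472 from Tyrius: +39.5%. Applied ad valorem rate: 28.5% + 39.5% = 68%.
Duty = $832,561.20 × 68% = $566,141.62.
Line 3 (F-786, Zoresta, 2,115 kg, $128,740.05):
Base rate for F-786 is 3% + $3.04/kg.
Origin Zoresta qualifies under the Fenania–Zoresta agreement and F-786 is covered: preferential rate Free applies instead.
Duty = $128,740.05 × 0% = $0.00.
Total = $30,030.67 + $566,141.62 + $0.00 = $596,172.29.

$596,172.29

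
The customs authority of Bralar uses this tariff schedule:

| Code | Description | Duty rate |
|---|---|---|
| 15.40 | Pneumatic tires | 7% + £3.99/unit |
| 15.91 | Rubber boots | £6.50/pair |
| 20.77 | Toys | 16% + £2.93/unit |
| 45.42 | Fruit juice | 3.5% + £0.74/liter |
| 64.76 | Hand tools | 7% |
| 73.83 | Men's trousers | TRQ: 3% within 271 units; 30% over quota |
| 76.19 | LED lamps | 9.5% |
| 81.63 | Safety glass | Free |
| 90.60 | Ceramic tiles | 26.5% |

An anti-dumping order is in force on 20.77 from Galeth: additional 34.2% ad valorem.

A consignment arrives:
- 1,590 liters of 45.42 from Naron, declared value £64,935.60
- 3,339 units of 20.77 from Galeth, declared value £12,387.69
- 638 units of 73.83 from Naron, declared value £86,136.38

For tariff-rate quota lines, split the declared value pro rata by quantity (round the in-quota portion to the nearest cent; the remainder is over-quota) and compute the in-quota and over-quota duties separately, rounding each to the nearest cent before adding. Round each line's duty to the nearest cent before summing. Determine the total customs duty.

Line 1 (45.42, Naron, 1,590 liters, £64,935.60):
Base rate for 45.42 is 3.5% + £0.74/liter.
Duty = £64,935.60 × 3.5% + 1,590 × £0.74 = £3,449.35.
Line 2 (20.77, Galeth, 3,339 units, £12,387.69):
Base rate for 20.77 is 16% + £2.93/unit.
Additional duty on 20.77 from Galeth: +34.2%. Applied ad valorem rate: 16% + 34.2% = 50.2%.
Duty = £12,387.69 × 50.2% + 3,339 × £2.93 = £16,001.89.
Line 3 (73.83, Naron, 638 units, £86,136.38):
Code 73.83 is under a tariff-rate quota (threshold 271 units). In-quota: 271 units at 3%; over-quota: 367 units at 30%.
Pro-rata value split: in-quota = £86,136.38 × 271/638 = £36,587.71; over-quota = £86,136.38 − £36,587.71 = £49,548.67.
In-quota duty = £36,587.71 × 3% = £1,097.63. Over-quota duty = £49,548.67 × 30% = £14,864.60.
Line duty = £1,097.63 + £14,864.60 = £15,962.23.
Total = £3,449.35 + £16,001.89 + £15,962.23 = £35,413.47.

£35,413.47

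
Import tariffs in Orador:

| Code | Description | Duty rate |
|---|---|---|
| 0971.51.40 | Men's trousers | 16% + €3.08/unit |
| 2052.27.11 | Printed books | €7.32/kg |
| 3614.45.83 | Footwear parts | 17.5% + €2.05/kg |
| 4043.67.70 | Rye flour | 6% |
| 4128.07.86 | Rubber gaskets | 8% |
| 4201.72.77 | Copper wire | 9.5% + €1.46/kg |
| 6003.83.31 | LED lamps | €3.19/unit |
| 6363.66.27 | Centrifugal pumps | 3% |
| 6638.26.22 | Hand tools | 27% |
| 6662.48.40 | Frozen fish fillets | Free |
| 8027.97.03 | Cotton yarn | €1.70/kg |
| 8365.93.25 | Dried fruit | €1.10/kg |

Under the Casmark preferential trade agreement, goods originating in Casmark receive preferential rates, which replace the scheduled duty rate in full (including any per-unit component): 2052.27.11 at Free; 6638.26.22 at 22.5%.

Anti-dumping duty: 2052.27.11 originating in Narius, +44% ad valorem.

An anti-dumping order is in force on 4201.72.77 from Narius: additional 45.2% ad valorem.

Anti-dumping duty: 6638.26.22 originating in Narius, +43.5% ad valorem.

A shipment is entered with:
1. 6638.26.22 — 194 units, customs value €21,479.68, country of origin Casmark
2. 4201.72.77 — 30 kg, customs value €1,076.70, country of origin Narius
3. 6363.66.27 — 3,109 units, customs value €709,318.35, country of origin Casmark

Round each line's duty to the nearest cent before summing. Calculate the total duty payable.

Line 1 (6638.26.22, Casmark, 194 units, €21,479.68):
Base rate for 6638.26.22 is 27%.
Origin Casmark qualifies under the Orador–Casmark agreement and 6638.26.22 is covered: preferential rate 22.5% applies instead.
The additional-duty order on 6638.26.22 targets Narius, not Casmark; it does not apply.
Duty = €21,479.68 × 22.5% = €4,832.93.
Line 2 (4201.72.77, Narius, 30 kg, €1,076.70):
Base rate for 4201.72.77 is 9.5% + €1.46/kg.
Additional duty on 4201.72.77 from Narius: +45.2%. Applied ad valorem rate: 9.5% + 45.2% = 54.7%.
Duty = €1,076.70 × 54.7% + 30 × €1.46 = €632.75.
Line 3 (6363.66.27, Casmark, 3,109 units, €709,318.35):
Base rate for 6363.66.27 is 3%.
Origin Casmark is the FTA partner but 6363.66.27 is not on the preference list; base rate stands.
Duty = €709,318.35 × 3% = €21,279.55.
Total = €4,832.93 + €632.75 + €21,279.55 = €26,745.23.

€26,745.23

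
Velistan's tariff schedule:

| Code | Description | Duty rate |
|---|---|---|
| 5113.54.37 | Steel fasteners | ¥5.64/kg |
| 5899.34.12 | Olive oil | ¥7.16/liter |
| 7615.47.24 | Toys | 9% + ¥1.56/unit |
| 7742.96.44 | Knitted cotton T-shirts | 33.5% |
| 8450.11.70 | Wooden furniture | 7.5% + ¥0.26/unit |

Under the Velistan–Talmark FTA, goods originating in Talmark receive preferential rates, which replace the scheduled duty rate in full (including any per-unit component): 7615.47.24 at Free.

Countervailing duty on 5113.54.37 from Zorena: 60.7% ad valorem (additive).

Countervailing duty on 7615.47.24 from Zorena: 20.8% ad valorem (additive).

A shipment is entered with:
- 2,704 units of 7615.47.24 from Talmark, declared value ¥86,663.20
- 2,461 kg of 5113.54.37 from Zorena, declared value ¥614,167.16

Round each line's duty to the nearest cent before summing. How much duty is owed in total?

Line 1 (7615.47.24, Talmark, 2,704 units, ¥86,663.20):
Base rate for 7615.47.24 is 9% + ¥1.56/unit.
Origin Talmark qualifies under the Velistan–Talmark agreement and 7615.47.24 is covered: preferential rate Free applies instead.
The additional-duty order on 7615.47.24 targets Zorena, not Talmark; it does not apply.
Duty = ¥86,663.20 × 0% = ¥0.00.
Line 2 (5113.54.37, Zorena, 2,461 kg, ¥614,167.16):
Base rate for 5113.54.37 is ¥5.64/kg.
Additional duty on 5113.54.37 from Zorena: +60.7% ad valorem. Applied ad valorem rate = 60.7%.
Duty = ¥614,167.16 × 60.7% + 2,461 × ¥5.64 = ¥386,679.51.
Total = ¥0.00 + ¥386,679.51 = ¥386,679.51.

¥386,679.51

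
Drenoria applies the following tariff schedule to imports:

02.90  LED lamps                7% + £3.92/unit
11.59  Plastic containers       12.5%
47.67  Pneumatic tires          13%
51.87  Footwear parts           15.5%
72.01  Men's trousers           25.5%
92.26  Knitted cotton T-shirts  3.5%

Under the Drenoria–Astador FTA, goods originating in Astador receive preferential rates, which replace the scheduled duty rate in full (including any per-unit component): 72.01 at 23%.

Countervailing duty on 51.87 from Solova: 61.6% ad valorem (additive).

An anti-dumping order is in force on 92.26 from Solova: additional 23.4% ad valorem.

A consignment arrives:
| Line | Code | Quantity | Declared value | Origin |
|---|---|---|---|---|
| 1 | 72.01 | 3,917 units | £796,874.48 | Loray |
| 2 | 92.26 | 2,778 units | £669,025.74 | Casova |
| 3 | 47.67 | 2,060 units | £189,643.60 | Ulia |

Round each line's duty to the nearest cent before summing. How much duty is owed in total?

Line 1 (72.01, Loray, 3,917 units, £796,874.48):
Base rate for 72.01 is 25.5%.
72.01 has an FTA preferential rate, but origin Loray is not Astador; base rate stands.
Duty = £796,874.48 × 25.5% = £203,202.99.
Line 2 (92.26, Casova, 2,778 units, £669,025.74):
Base rate for 92.26 is 3.5%.
The additional-duty order on 92.26 targets Solova, not Casova; it does not apply.
Duty = £669,025.74 × 3.5% = £23,415.90.
Line 3 (47.67, Ulia, 2,060 units, £189,643.60):
Base rate for 47.67 is 13%.
Duty = £189,643.60 × 13% = £24,653.67.
Total = £203,202.99 + £23,415.90 + £24,653.67 = £251,272.56.

£251,272.56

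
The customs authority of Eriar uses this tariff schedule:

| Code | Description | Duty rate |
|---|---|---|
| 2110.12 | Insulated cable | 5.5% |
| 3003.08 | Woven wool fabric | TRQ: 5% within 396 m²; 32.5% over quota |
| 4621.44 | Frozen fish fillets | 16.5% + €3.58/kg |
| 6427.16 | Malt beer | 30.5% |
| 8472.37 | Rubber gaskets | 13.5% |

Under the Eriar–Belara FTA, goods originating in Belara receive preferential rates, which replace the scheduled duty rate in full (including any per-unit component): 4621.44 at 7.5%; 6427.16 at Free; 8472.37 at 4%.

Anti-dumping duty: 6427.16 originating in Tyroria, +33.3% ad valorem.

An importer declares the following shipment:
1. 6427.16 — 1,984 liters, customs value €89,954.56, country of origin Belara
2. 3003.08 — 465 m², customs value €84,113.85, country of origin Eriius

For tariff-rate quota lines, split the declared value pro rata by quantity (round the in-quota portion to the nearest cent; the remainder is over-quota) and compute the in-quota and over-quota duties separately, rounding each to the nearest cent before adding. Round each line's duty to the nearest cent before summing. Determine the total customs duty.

€7,638.08

Line 1 (6427.16, Belara, 1,984 liters, €89,954.56):
Base rate for 6427.16 is 30.5%.
Origin Belara qualifies under the Eriar–Belara agreement and 6427.16 is covered: preferential rate Free applies instead.
The additional-duty order on 6427.16 targets Tyroria, not Belara; it does not apply.
Duty = €89,954.56 × 0% = €0.00.
Line 2 (3003.08, Eriius, 465 m², €84,113.85):
Code 3003.08 is under a tariff-rate quota (threshold 396 m²). In-quota: 396 m² at 5%; over-quota: 69 m² at 32.5%.
Pro-rata value split: in-quota = €84,113.85 × 396/465 = €71,632.44; over-quota = €84,113.85 − €71,632.44 = €12,481.41.
In-quota duty = €71,632.44 × 5% = €3,581.62. Over-quota duty = €12,481.41 × 32.5% = €4,056.46.
Line duty = €3,581.62 + €4,056.46 = €7,638.08.
Total = €0.00 + €7,638.08 = €7,638.08.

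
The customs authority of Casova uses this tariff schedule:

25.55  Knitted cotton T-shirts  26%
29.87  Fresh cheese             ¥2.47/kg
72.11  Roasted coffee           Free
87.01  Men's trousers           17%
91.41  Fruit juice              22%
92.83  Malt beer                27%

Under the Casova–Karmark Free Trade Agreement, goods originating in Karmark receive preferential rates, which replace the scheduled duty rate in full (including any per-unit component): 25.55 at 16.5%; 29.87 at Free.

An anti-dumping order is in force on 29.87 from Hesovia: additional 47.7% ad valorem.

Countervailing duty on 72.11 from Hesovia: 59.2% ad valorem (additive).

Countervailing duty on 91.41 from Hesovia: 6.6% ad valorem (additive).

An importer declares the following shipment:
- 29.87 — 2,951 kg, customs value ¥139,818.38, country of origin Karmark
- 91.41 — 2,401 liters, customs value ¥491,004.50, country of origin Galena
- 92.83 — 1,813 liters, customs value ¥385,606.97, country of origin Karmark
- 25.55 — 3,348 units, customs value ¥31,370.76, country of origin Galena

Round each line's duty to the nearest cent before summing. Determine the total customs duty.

¥220,291.27

Line 1 (29.87, Karmark, 2,951 kg, ¥139,818.38):
Base rate for 29.87 is ¥2.47/kg.
Origin Karmark qualifies under the Casova–Karmark agreement and 29.87 is covered: preferential rate Free applies instead.
The additional-duty order on 29.87 targets Hesovia, not Karmark; it does not apply.
Duty = ¥139,818.38 × 0% = ¥0.00.
Line 2 (91.41, Galena, 2,401 liters, ¥491,004.50):
Base rate for 91.41 is 22%.
The additional-duty order on 91.41 targets Hesovia, not Galena; it does not apply.
Duty = ¥491,004.50 × 22% = ¥108,020.99.
Line 3 (92.83, Karmark, 1,813 liters, ¥385,606.97):
Base rate for 92.83 is 27%.
Origin Karmark is the FTA partner but 92.83 is not on the preference list; base rate stands.
Duty = ¥385,606.97 × 27% = ¥104,113.88.
Line 4 (25.55, Galena, 3,348 units, ¥31,370.76):
Base rate for 25.55 is 26%.
25.55 has an FTA preferential rate, but origin Galena is not Karmark; base rate stands.
Duty = ¥31,370.76 × 26% = ¥8,156.40.
Total = ¥0.00 + ¥108,020.99 + ¥104,113.88 + ¥8,156.40 = ¥220,291.27.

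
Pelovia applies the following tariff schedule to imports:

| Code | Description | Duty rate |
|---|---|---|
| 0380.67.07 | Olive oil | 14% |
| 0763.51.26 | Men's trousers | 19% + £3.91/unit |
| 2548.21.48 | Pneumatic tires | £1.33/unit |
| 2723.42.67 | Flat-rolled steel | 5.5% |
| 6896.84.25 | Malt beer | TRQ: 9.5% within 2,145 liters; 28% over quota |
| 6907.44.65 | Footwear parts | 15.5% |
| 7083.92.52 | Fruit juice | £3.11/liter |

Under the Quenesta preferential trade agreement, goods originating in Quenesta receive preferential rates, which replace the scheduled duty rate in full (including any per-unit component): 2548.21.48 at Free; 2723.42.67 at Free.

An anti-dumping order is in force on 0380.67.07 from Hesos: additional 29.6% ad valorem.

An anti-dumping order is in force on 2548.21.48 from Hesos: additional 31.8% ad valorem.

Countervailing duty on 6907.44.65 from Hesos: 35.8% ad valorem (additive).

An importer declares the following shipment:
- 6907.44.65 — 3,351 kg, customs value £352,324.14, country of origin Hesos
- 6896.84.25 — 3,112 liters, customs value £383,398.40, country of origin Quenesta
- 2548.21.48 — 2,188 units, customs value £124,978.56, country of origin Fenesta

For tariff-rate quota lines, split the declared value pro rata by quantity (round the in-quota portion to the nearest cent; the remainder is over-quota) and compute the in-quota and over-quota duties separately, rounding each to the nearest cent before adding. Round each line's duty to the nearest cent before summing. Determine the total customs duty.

Line 1 (6907.44.65, Hesos, 3,351 kg, £352,324.14):
Base rate for 6907.44.65 is 15.5%.
Additional duty on 6907.44.65 from Hesos: +35.8%. Applied ad valorem rate: 15.5% + 35.8% = 51.3%.
Duty = £352,324.14 × 51.3% = £180,742.28.
Line 2 (6896.84.25, Quenesta, 3,112 liters, £383,398.40):
Code 6896.84.25 is under a tariff-rate quota (threshold 2,145 liters). In-quota: 2,145 liters at 9.5%; over-quota: 967 liters at 28%.
Pro-rata value split: in-quota = £383,398.40 × 2,145/3,112 = £264,264.00; over-quota = £383,398.40 − £264,264.00 = £119,134.40.
In-quota duty = £264,264.00 × 9.5% = £25,105.08. Over-quota duty = £119,134.40 × 28% = £33,357.63.
Line duty = £25,105.08 + £33,357.63 = £58,462.71.
Line 3 (2548.21.48, Fenesta, 2,188 units, £124,978.56):
Base rate for 2548.21.48 is £1.33/unit.
2548.21.48 has an FTA preferential rate, but origin Fenesta is not Quenesta; base rate stands.
The additional-duty order on 2548.21.48 targets Hesos, not Fenesta; it does not apply.
Duty = 2,188 × £1.33 = £2,910.04.
Total = £180,742.28 + £58,462.71 + £2,910.04 = £242,115.03.

£242,115.03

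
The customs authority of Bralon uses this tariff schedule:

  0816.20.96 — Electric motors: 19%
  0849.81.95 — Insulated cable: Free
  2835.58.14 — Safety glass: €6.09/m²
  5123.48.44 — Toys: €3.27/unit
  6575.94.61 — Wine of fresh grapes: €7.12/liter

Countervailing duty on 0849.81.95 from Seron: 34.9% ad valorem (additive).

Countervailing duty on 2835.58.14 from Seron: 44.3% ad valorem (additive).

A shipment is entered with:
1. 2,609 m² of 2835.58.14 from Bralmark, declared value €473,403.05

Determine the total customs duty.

€15,888.81

Line 1 (2835.58.14, Bralmark, 2,609 m², €473,403.05):
Base rate for 2835.58.14 is €6.09/m².
The additional-duty order on 2835.58.14 targets Seron, not Bralmark; it does not apply.
Duty = 2,609 × €6.09 = €15,888.81.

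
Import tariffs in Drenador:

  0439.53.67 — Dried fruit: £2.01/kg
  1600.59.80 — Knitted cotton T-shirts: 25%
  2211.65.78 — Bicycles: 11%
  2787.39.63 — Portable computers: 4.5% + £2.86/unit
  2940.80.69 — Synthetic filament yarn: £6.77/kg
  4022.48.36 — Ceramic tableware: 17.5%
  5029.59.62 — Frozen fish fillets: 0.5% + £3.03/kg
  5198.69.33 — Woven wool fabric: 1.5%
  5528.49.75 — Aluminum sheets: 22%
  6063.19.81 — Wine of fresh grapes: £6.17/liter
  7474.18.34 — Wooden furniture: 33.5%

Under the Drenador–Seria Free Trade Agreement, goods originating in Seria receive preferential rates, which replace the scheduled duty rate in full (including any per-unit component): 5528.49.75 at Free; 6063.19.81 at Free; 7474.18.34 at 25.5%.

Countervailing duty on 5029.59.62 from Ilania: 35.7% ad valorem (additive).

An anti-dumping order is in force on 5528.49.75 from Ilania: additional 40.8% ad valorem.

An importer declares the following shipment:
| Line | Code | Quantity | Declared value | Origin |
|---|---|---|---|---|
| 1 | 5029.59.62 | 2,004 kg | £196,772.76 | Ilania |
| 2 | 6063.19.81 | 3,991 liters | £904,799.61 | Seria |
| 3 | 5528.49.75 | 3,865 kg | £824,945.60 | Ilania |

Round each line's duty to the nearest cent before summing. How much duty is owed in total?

Line 1 (5029.59.62, Ilania, 2,004 kg, £196,772.76):
Base rate for 5029.59.62 is 0.5% + £3.03/kg.
Additional duty on 5029.59.62 from Ilania: +35.7%. Applied ad valorem rate: 0.5% + 35.7% = 36.2%.
Duty = £196,772.76 × 36.2% + 2,004 × £3.03 = £77,303.86.
Line 2 (6063.19.81, Seria, 3,991 liters, £904,799.61):
Base rate for 6063.19.81 is £6.17/liter.
Origin Seria qualifies under the Drenador–Seria agreement and 6063.19.81 is covered: preferential rate Free applies instead.
Duty = £904,799.61 × 0% = £0.00.
Line 3 (5528.49.75, Ilania, 3,865 kg, £824,945.60):
Base rate for 5528.49.75 is 22%.
5528.49.75 has an FTA preferential rate, but origin Ilania is not Seria; base rate stands.
Additional duty on 5528.49.75 from Ilania: +40.8%. Applied ad valorem rate: 22% + 40.8% = 62.8%.
Duty = £824,945.60 × 62.8% = £518,065.84.
Total = £77,303.86 + £0.00 + £518,065.84 = £595,369.70.

£595,369.70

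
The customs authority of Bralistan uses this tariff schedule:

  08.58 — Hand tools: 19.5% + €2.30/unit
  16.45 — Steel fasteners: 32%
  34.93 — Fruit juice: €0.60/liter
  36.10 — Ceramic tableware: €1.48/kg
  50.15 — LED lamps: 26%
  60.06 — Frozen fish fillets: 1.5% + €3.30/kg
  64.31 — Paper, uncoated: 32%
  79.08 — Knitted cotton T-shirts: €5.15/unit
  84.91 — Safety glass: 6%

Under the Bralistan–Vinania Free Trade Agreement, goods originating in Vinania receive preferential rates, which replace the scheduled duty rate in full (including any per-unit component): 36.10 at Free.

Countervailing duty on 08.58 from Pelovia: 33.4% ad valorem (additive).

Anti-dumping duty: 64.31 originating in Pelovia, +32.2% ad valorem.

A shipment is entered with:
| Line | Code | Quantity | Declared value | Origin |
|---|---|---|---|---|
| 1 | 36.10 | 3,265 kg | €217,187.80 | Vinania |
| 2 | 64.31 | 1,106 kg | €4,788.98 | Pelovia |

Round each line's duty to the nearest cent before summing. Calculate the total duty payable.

Line 1 (36.10, Vinania, 3,265 kg, €217,187.80):
Base rate for 36.10 is €1.48/kg.
Origin Vinania qualifies under the Bralistan–Vinania agreement and 36.10 is covered: preferential rate Free applies instead.
Duty = €217,187.80 × 0% = €0.00.
Line 2 (64.31, Pelovia, 1,106 kg, €4,788.98):
Base rate for 64.31 is 32%.
Additional duty on 64.31 from Pelovia: +32.2%. Applied ad valorem rate: 32% + 32.2% = 64.2%.
Duty = €4,788.98 × 64.2% = €3,074.53.
Total = €0.00 + €3,074.53 = €3,074.53.

€3,074.53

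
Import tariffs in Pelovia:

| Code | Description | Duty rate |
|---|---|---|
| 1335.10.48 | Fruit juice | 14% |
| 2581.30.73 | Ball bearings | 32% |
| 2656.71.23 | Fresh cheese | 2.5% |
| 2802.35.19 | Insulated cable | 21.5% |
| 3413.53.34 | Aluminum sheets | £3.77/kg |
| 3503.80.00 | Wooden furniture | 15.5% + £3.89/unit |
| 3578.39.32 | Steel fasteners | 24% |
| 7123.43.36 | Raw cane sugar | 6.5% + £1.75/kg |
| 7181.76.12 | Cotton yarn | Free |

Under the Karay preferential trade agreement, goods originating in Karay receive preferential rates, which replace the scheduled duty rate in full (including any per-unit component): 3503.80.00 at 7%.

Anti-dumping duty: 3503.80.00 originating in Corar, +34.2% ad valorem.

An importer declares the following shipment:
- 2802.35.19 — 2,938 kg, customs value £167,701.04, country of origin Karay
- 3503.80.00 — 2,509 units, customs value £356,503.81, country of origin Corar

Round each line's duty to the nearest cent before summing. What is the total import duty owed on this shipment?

£222,998.12

Line 1 (2802.35.19, Karay, 2,938 kg, £167,701.04):
Base rate for 2802.35.19 is 21.5%.
Origin Karay is the FTA partner but 2802.35.19 is not on the preference list; base rate stands.
Duty = £167,701.04 × 21.5% = £36,055.72.
Line 2 (3503.80.00, Corar, 2,509 units, £356,503.81):
Base rate for 3503.80.00 is 15.5% + £3.89/unit.
3503.80.00 has an FTA preferential rate, but origin Corar is not Karay; base rate stands.
Additional duty on 3503.80.00 from Corar: +34.2%. Applied ad valorem rate: 15.5% + 34.2% = 49.7%.
Duty = £356,503.81 × 49.7% + 2,509 × £3.89 = £186,942.40.
Total = £36,055.72 + £186,942.40 = £222,998.12.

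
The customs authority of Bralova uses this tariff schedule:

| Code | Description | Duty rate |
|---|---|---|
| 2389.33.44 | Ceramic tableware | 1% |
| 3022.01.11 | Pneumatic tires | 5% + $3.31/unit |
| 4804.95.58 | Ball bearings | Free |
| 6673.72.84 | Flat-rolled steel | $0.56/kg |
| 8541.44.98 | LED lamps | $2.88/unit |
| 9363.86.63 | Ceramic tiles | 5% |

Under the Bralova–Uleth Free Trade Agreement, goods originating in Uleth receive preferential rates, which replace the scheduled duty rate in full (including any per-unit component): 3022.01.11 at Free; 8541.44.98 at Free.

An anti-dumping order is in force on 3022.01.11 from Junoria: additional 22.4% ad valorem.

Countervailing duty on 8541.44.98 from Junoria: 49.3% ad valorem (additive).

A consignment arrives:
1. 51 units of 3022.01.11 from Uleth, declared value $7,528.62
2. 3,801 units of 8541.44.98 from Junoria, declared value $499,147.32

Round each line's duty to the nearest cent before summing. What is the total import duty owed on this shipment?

Line 1 (3022.01.11, Uleth, 51 units, $7,528.62):
Base rate for 3022.01.11 is 5% + $3.31/unit.
Origin Uleth qualifies under the Bralova–Uleth agreement and 3022.01.11 is covered: preferential rate Free applies instead.
The additional-duty order on 3022.01.11 targets Junoria, not Uleth; it does not apply.
Duty = $7,528.62 × 0% = $0.00.
Line 2 (8541.44.98, Junoria, 3,801 units, $499,147.32):
Base rate for 8541.44.98 is $2.88/unit.
8541.44.98 has an FTA preferential rate, but origin Junoria is not Uleth; base rate stands.
Additional duty on 8541.44.98 from Junoria: +49.3% ad valorem. Applied ad valorem rate = 49.3%.
Duty = $499,147.32 × 49.3% + 3,801 × $2.88 = $257,026.51.
Total = $0.00 + $257,026.51 = $257,026.51.

$257,026.51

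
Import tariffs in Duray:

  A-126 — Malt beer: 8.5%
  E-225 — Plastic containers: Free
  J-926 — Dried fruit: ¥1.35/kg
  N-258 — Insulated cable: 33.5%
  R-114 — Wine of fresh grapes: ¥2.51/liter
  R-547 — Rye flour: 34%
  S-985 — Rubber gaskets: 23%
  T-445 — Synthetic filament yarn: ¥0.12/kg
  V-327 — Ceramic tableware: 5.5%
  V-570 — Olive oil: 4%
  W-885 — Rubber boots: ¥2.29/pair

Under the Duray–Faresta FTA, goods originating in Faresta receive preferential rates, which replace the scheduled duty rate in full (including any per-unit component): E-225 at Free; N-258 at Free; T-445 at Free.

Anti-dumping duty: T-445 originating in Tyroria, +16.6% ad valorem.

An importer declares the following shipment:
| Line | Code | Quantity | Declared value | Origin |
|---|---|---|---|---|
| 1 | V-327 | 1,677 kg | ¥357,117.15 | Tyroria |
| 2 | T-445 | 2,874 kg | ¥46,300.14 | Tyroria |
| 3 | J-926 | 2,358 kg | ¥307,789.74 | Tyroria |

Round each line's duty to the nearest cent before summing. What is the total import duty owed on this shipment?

¥30,855.44

Line 1 (V-327, Tyroria, 1,677 kg, ¥357,117.15):
Base rate for V-327 is 5.5%.
Duty = ¥357,117.15 × 5.5% = ¥19,641.44.
Line 2 (T-445, Tyroria, 2,874 kg, ¥46,300.14):
Base rate for T-445 is ¥0.12/kg.
T-445 has an FTA preferential rate, but origin Tyroria is not Faresta; base rate stands.
Additional duty on T-445 from Tyroria: +16.6% ad valorem. Applied ad valorem rate = 16.6%.
Duty = ¥46,300.14 × 16.6% + 2,874 × ¥0.12 = ¥8,030.70.
Line 3 (J-926, Tyroria, 2,358 kg, ¥307,789.74):
Base rate for J-926 is ¥1.35/kg.
Duty = 2,358 × ¥1.35 = ¥3,183.30.
Total = ¥19,641.44 + ¥8,030.70 + ¥3,183.30 = ¥30,855.44.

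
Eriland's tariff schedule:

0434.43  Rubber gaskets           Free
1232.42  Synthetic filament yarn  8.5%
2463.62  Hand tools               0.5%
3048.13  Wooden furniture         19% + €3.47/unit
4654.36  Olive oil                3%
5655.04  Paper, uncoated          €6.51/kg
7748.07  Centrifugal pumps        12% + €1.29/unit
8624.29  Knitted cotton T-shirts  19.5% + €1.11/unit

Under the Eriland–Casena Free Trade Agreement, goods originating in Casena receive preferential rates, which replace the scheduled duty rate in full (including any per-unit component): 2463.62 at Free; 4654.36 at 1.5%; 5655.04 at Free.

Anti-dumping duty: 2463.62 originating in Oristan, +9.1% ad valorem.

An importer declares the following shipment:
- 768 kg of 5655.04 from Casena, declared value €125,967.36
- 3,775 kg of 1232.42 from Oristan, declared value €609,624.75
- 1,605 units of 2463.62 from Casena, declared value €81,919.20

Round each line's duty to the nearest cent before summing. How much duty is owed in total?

€51,818.10

Line 1 (5655.04, Casena, 768 kg, €125,967.36):
Base rate for 5655.04 is €6.51/kg.
Origin Casena qualifies under the Eriland–Casena agreement and 5655.04 is covered: preferential rate Free applies instead.
Duty = €125,967.36 × 0% = €0.00.
Line 2 (1232.42, Oristan, 3,775 kg, €609,624.75):
Base rate for 1232.42 is 8.5%.
Duty = €609,624.75 × 8.5% = €51,818.10.
Line 3 (2463.62, Casena, 1,605 units, €81,919.20):
Base rate for 2463.62 is 0.5%.
Origin Casena qualifies under the Eriland–Casena agreement and 2463.62 is covered: preferential rate Free applies instead.
The additional-duty order on 2463.62 targets Oristan, not Casena; it does not apply.
Duty = €81,919.20 × 0% = €0.00.
Total = €0.00 + €51,818.10 + €0.00 = €51,818.10.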